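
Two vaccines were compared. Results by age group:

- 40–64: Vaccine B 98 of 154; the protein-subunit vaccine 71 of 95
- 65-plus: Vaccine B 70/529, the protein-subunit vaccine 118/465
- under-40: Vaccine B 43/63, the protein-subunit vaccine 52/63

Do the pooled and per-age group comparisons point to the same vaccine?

40–64: Vaccine B 98/154 = 63.6%, the protein-subunit vaccine 71/95 = 74.7% → the protein-subunit vaccine
65-plus: Vaccine B 70/529 = 13.2%, the protein-subunit vaccine 118/465 = 25.4% → the protein-subunit vaccine
Under-40: Vaccine B 43/63 = 68.3%, the protein-subunit vaccine 52/63 = 82.5% → the protein-subunit vaccine
Overall: Vaccine B 211/746 = 28.3%, the protein-subunit vaccine 241/623 = 38.7% → the protein-subunit vaccine
The protein-subunit vaccine wins overall and in every age group — no reversal.

Yes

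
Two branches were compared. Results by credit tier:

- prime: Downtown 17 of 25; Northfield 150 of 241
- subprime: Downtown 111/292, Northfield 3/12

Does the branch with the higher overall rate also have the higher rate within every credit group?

Prime: Downtown 17/25 = 68.0%, Northfield 150/241 = 62.2% → Downtown
Subprime: Downtown 111/292 = 38.0%, Northfield 3/12 = 25.0% → Downtown
Overall: Downtown 128/317 = 40.4%, Northfield 153/253 = 60.5% → Northfield
Downtown wins each credit group but Northfield wins overall — the comparison reverses. Downtown's applications skew toward subprime, which has a lower base rate.

No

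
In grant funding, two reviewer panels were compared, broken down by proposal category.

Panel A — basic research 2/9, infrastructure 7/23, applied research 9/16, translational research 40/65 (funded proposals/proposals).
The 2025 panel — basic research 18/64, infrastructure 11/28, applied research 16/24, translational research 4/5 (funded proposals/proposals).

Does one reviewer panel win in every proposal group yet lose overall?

Yes

Basic research: Panel A 2/9 = 22.2%, the 2025 panel 18/64 = 28.1% → the 2025 panel
Infrastructure: Panel A 7/23 = 30.4%, the 2025 panel 11/28 = 39.3% → the 2025 panel
Applied research: Panel A 9/16 = 56.2%, the 2025 panel 16/24 = 66.7% → the 2025 panel
Translational research: Panel A 40/65 = 61.5%, the 2025 panel 4/5 = 80.0% → the 2025 panel
Overall: Panel A 58/113 = 51.3%, the 2025 panel 49/121 = 40.5% → Panel A
The 2025 panel wins each proposal group but Panel A wins overall — the comparison reverses. The 2025 panel's proposals skew toward basic research, which has a lower base rate.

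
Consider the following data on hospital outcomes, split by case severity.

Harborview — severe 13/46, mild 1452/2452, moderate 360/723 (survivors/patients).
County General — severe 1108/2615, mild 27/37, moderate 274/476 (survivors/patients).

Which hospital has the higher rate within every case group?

Severe: Harborview 13/46 = 28.3%, County General 1108/2615 = 42.4% → County General
Mild: Harborview 1452/2452 = 59.2%, County General 27/37 = 73.0% → County General
Moderate: Harborview 360/723 = 49.8%, County General 274/476 = 57.6% → County General
County General has the higher rate in all 3 groups.

County General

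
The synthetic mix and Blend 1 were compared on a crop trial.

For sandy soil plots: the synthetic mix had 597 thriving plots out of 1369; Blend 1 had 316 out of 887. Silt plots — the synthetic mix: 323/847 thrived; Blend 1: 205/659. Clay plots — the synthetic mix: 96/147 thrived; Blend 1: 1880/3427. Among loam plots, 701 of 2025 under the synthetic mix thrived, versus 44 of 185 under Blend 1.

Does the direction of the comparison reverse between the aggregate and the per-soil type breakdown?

Yes

Sandy soil: the synthetic mix 597/1369 = 43.6%, Blend 1 316/887 = 35.6% → the synthetic mix
Silt: the synthetic mix 323/847 = 38.1%, Blend 1 205/659 = 31.1% → the synthetic mix
Clay: the synthetic mix 96/147 = 65.3%, Blend 1 1880/3427 = 54.9% → the synthetic mix
Loam: the synthetic mix 701/2025 = 34.6%, Blend 1 44/185 = 23.8% → the synthetic mix
Overall: the synthetic mix 1717/4388 = 39.1%, Blend 1 2445/5158 = 47.4% → Blend 1
The synthetic mix wins each soil group but Blend 1 wins overall — the comparison reverses. The synthetic mix's plots skew toward loam, which has a lower base rate.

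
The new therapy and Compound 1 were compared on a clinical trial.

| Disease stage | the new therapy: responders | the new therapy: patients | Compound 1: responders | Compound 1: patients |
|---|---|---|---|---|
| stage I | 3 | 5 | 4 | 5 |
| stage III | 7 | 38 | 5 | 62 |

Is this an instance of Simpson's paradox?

Stage I: the new therapy 3/5 = 60.0%, Compound 1 4/5 = 80.0% → Compound 1
Stage III: the new therapy 7/38 = 18.4%, Compound 1 5/62 = 8.1% → the new therapy
Overall: the new therapy 10/43 = 23.3%, Compound 1 9/67 = 13.4% → the new therapy
Neither sweeps: the new therapy wins 1 of 2 groups, Compound 1 wins 1. The new therapy wins overall but not every group — no Simpson reversal.

No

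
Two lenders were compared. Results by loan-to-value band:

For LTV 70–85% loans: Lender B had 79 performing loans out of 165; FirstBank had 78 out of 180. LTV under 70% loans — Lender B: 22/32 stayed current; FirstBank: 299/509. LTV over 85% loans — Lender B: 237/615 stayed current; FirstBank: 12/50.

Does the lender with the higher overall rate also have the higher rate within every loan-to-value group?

LTV 70–85%: Lender B 79/165 = 47.9%, FirstBank 78/180 = 43.3% → Lender B
LTV under 70%: Lender B 22/32 = 68.8%, FirstBank 299/509 = 58.7% → Lender B
LTV over 85%: Lender B 237/615 = 38.5%, FirstBank 12/50 = 24.0% → Lender B
Overall: Lender B 338/812 = 41.6%, FirstBank 389/739 = 52.6% → FirstBank
Lender B wins each loan-to-value group but FirstBank wins overall — the comparison reverses. Lender B's loans skew toward LTV over 85%, which has a lower base rate.

No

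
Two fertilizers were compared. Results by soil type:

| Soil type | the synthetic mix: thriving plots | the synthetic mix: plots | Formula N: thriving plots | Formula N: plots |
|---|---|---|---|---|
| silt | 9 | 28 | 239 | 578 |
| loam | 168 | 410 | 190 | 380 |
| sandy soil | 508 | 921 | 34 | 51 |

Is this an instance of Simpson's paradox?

Yes

Silt: the synthetic mix 9/28 = 32.1%, Formula N 239/578 = 41.3% → Formula N
Loam: the synthetic mix 168/410 = 41.0%, Formula N 190/380 = 50.0% → Formula N
Sandy soil: the synthetic mix 508/921 = 55.2%, Formula N 34/51 = 66.7% → Formula N
Overall: the synthetic mix 685/1359 = 50.4%, Formula N 463/1009 = 45.9% → the synthetic mix
Formula N wins each soil group but the synthetic mix wins overall — the comparison reverses. Formula N's plots skew toward silt, which has a lower base rate.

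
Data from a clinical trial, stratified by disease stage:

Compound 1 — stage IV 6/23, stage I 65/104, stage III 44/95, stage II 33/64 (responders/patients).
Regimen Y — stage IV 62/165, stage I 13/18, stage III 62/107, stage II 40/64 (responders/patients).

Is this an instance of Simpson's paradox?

Stage IV: Compound 1 6/23 = 26.1%, Regimen Y 62/165 = 37.6% → Regimen Y
Stage I: Compound 1 65/104 = 62.5%, Regimen Y 13/18 = 72.2% → Regimen Y
Stage III: Compound 1 44/95 = 46.3%, Regimen Y 62/107 = 57.9% → Regimen Y
Stage II: Compound 1 33/64 = 51.6%, Regimen Y 40/64 = 62.5% → Regimen Y
Overall: Compound 1 148/286 = 51.7%, Regimen Y 177/354 = 50.0% → Compound 1
Regimen Y wins each disease group but Compound 1 wins overall — the comparison reverses. Regimen Y's patients skew toward stage IV, which has a lower base rate.

Yes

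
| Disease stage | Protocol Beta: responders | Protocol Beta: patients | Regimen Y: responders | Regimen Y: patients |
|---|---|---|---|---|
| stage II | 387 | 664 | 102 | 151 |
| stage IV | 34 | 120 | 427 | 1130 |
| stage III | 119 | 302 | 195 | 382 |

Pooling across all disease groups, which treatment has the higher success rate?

Protocol Beta

Stage II: Protocol Beta 387/664 = 58.3%, Regimen Y 102/151 = 67.5% → Regimen Y
Stage IV: Protocol Beta 34/120 = 28.3%, Regimen Y 427/1130 = 37.8% → Regimen Y
Stage III: Protocol Beta 119/302 = 39.4%, Regimen Y 195/382 = 51.0% → Regimen Y
Overall: Protocol Beta 540/1086 = 49.7%, Regimen Y 724/1663 = 43.5% → Protocol Beta
(Regimen Y wins every disease group but Protocol Beta wins overall — Regimen Y's patients skew toward the low-rate stage IV group.)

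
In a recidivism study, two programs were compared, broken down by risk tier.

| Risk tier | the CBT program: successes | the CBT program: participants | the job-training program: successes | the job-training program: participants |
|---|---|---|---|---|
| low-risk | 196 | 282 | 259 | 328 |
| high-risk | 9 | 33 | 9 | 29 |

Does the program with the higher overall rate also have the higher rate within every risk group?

Yes

Low-risk: the CBT program 196/282 = 69.5%, the job-training program 259/328 = 79.0% → the job-training program
High-risk: the CBT program 9/33 = 27.3%, the job-training program 9/29 = 31.0% → the job-training program
Overall: the CBT program 205/315 = 65.1%, the job-training program 268/357 = 75.1% → the job-training program
The job-training program wins overall and in every risk group — no reversal.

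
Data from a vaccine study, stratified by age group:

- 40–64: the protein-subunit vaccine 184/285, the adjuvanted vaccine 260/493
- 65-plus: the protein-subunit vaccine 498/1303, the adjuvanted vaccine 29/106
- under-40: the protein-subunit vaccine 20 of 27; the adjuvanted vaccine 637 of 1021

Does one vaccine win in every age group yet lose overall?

Yes

40–64: the protein-subunit vaccine 184/285 = 64.6%, the adjuvanted vaccine 260/493 = 52.7% → the protein-subunit vaccine
65-plus: the protein-subunit vaccine 498/1303 = 38.2%, the adjuvanted vaccine 29/106 = 27.4% → the protein-subunit vaccine
Under-40: the protein-subunit vaccine 20/27 = 74.1%, the adjuvanted vaccine 637/1021 = 62.4% → the protein-subunit vaccine
Overall: the protein-subunit vaccine 702/1615 = 43.5%, the adjuvanted vaccine 926/1620 = 57.2% → the adjuvanted vaccine
The protein-subunit vaccine wins each age group but the adjuvanted vaccine wins overall — the comparison reverses. The protein-subunit vaccine's recipients skew toward 65-plus, which has a lower base rate.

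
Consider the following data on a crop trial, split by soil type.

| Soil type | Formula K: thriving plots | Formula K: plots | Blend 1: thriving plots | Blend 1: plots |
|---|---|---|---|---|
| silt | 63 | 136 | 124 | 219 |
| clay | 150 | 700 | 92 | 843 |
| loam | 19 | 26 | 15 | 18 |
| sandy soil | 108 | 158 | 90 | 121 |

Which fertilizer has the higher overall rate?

Formula K

Silt: Formula K 63/136 = 46.3%, Blend 1 124/219 = 56.6% → Blend 1
Clay: Formula K 150/700 = 21.4%, Blend 1 92/843 = 10.9% → Formula K
Loam: Formula K 19/26 = 73.1%, Blend 1 15/18 = 83.3% → Blend 1
Sandy soil: Formula K 108/158 = 68.4%, Blend 1 90/121 = 74.4% → Blend 1
Overall: Formula K 340/1020 = 33.3%, Blend 1 321/1201 = 26.7% → Formula K
(Neither sweeps every soil group, but Formula K has the higher pooled rate.)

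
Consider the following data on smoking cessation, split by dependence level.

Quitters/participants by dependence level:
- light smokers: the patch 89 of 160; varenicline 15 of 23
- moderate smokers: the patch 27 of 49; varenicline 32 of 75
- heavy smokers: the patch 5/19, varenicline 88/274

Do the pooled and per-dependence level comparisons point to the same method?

No

Light smokers: the patch 89/160 = 55.6%, varenicline 15/23 = 65.2% → varenicline
Moderate smokers: the patch 27/49 = 55.1%, varenicline 32/75 = 42.7% → the patch
Heavy smokers: the patch 5/19 = 26.3%, varenicline 88/274 = 32.1% → varenicline
Overall: the patch 121/228 = 53.1%, varenicline 135/372 = 36.3% → the patch
Neither sweeps: the patch wins 1 of 3 groups, varenicline wins 2. The patch wins overall but not every group — no Simpson reversal.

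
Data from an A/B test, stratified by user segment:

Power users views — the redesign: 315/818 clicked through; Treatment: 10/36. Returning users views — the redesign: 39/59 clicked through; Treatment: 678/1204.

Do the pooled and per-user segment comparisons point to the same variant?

No

Power users: the redesign 315/818 = 38.5%, Treatment 10/36 = 27.8% → the redesign
Returning users: the redesign 39/59 = 66.1%, Treatment 678/1204 = 56.3% → the redesign
Overall: the redesign 354/877 = 40.4%, Treatment 688/1240 = 55.5% → Treatment
The redesign wins each user group but Treatment wins overall — the comparison reverses. The redesign's views skew toward power users, which has a lower base rate.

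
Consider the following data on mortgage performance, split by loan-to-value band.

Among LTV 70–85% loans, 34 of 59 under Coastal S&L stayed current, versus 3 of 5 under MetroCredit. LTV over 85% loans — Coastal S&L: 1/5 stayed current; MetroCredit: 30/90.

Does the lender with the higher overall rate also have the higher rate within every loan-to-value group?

LTV 70–85%: Coastal S&L 34/59 = 57.6%, MetroCredit 3/5 = 60.0% → MetroCredit
LTV over 85%: Coastal S&L 1/5 = 20.0%, MetroCredit 30/90 = 33.3% → MetroCredit
Overall: Coastal S&L 35/64 = 54.7%, MetroCredit 33/95 = 34.7% → Coastal S&L
MetroCredit wins each loan-to-value group but Coastal S&L wins overall — the comparison reverses. MetroCredit's loans skew toward LTV over 85%, which has a lower base rate.

No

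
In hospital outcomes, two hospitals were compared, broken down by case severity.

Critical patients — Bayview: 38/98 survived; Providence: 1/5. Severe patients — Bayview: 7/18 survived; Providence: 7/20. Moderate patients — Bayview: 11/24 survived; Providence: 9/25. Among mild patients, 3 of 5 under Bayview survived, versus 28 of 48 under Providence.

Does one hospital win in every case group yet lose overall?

Yes

Critical: Bayview 38/98 = 38.8%, Providence 1/5 = 20.0% → Bayview
Severe: Bayview 7/18 = 38.9%, Providence 7/20 = 35.0% → Bayview
Moderate: Bayview 11/24 = 45.8%, Providence 9/25 = 36.0% → Bayview
Mild: Bayview 3/5 = 60.0%, Providence 28/48 = 58.3% → Bayview
Overall: Bayview 59/145 = 40.7%, Providence 45/98 = 45.9% → Providence
Bayview wins each case group but Providence wins overall — the comparison reverses. Bayview's patients skew toward critical, which has a lower base rate.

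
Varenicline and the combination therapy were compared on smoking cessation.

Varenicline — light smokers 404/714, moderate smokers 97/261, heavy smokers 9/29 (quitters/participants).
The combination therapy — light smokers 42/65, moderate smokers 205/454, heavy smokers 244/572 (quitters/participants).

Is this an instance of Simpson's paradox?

Light smokers: varenicline 404/714 = 56.6%, the combination therapy 42/65 = 64.6% → the combination therapy
Moderate smokers: varenicline 97/261 = 37.2%, the combination therapy 205/454 = 45.2% → the combination therapy
Heavy smokers: varenicline 9/29 = 31.0%, the combination therapy 244/572 = 42.7% → the combination therapy
Overall: varenicline 510/1004 = 50.8%, the combination therapy 491/1091 = 45.0% → varenicline
The combination therapy wins each dependence group but varenicline wins overall — the comparison reverses. The combination therapy's participants skew toward heavy smokers, which has a lower base rate.

Yes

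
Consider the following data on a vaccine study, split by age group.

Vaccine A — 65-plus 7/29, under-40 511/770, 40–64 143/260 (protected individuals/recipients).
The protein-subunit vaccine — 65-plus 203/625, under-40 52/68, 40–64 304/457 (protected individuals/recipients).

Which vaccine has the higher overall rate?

65-plus: Vaccine A 7/29 = 24.1%, the protein-subunit vaccine 203/625 = 32.5% → the protein-subunit vaccine
Under-40: Vaccine A 511/770 = 66.4%, the protein-subunit vaccine 52/68 = 76.5% → the protein-subunit vaccine
40–64: Vaccine A 143/260 = 55.0%, the protein-subunit vaccine 304/457 = 66.5% → the protein-subunit vaccine
Overall: Vaccine A 661/1059 = 62.4%, the protein-subunit vaccine 559/1150 = 48.6% → Vaccine A
(The protein-subunit vaccine wins every age group but Vaccine A wins overall — the protein-subunit vaccine's recipients skew toward the low-rate 65-plus group.)

Vaccine A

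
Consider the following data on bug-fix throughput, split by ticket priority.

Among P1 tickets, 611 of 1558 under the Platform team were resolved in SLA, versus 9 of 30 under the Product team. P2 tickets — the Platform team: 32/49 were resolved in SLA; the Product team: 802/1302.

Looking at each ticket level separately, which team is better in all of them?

P1: the Platform team 611/1558 = 39.2%, the Product team 9/30 = 30.0% → the Platform team
P2: the Platform team 32/49 = 65.3%, the Product team 802/1302 = 61.6% → the Platform team
The Platform team has the higher rate in both groups.

the Platform team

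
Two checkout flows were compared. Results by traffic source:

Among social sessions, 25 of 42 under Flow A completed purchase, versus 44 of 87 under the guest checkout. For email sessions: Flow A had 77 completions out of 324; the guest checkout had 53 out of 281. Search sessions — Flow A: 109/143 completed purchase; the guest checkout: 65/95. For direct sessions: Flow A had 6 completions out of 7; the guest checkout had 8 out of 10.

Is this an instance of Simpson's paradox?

No

Social: Flow A 25/42 = 59.5%, the guest checkout 44/87 = 50.6% → Flow A
Email: Flow A 77/324 = 23.8%, the guest checkout 53/281 = 18.9% → Flow A
Search: Flow A 109/143 = 76.2%, the guest checkout 65/95 = 68.4% → Flow A
Direct: Flow A 6/7 = 85.7%, the guest checkout 8/10 = 80.0% → Flow A
Overall: Flow A 217/516 = 42.1%, the guest checkout 170/473 = 35.9% → Flow A
Flow A wins overall and in every traffic group — no reversal.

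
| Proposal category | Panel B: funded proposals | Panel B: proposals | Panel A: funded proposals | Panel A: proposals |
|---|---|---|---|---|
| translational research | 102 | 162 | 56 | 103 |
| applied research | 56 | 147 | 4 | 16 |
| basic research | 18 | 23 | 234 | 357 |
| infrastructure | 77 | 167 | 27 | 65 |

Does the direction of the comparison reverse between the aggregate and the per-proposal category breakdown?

Translational research: Panel B 102/162 = 63.0%, Panel A 56/103 = 54.4% → Panel B
Applied research: Panel B 56/147 = 38.1%, Panel A 4/16 = 25.0% → Panel B
Basic research: Panel B 18/23 = 78.3%, Panel A 234/357 = 65.5% → Panel B
Infrastructure: Panel B 77/167 = 46.1%, Panel A 27/65 = 41.5% → Panel B
Overall: Panel B 253/499 = 50.7%, Panel A 321/541 = 59.3% → Panel A
Panel B wins each proposal group but Panel A wins overall — the comparison reverses. Panel B's proposals skew toward applied research, which has a lower base rate.

Yes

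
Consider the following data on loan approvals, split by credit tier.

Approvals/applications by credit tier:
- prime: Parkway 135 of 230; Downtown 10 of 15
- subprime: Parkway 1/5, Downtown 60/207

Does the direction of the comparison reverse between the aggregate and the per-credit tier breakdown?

Prime: Parkway 135/230 = 58.7%, Downtown 10/15 = 66.7% → Downtown
Subprime: Parkway 1/5 = 20.0%, Downtown 60/207 = 29.0% → Downtown
Overall: Parkway 136/235 = 57.9%, Downtown 70/222 = 31.5% → Parkway
Downtown wins each credit group but Parkway wins overall — the comparison reverses. Downtown's applications skew toward subprime, which has a lower base rate.

Yes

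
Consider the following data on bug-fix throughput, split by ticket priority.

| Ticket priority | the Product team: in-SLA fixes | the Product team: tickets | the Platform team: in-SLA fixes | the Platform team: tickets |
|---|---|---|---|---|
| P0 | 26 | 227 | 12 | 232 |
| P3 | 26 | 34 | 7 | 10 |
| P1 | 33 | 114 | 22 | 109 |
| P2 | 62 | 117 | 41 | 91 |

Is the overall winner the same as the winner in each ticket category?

Yes

P0: the Product team 26/227 = 11.5%, the Platform team 12/232 = 5.2% → the Product team
P3: the Product team 26/34 = 76.5%, the Platform team 7/10 = 70.0% → the Product team
P1: the Product team 33/114 = 28.9%, the Platform team 22/109 = 20.2% → the Product team
P2: the Product team 62/117 = 53.0%, the Platform team 41/91 = 45.1% → the Product team
Overall: the Product team 147/492 = 29.9%, the Platform team 82/442 = 18.6% → the Product team
The Product team wins overall and in every ticket group — no reversal.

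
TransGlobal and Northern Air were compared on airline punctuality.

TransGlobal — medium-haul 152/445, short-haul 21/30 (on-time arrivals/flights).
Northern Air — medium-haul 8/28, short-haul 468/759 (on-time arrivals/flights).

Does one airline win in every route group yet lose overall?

Yes

Medium-haul: TransGlobal 152/445 = 34.2%, Northern Air 8/28 = 28.6% → TransGlobal
Short-haul: TransGlobal 21/30 = 70.0%, Northern Air 468/759 = 61.7% → TransGlobal
Overall: TransGlobal 173/475 = 36.4%, Northern Air 476/787 = 60.5% → Northern Air
TransGlobal wins each route group but Northern Air wins overall — the comparison reverses. TransGlobal's flights skew toward medium-haul, which has a lower base rate.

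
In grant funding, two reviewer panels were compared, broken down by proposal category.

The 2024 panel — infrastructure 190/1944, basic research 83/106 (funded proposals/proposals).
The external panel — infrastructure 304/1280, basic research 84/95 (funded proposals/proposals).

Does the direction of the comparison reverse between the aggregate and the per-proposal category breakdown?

Infrastructure: the 2024 panel 190/1944 = 9.8%, the external panel 304/1280 = 23.8% → the external panel
Basic research: the 2024 panel 83/106 = 78.3%, the external panel 84/95 = 88.4% → the external panel
Overall: the 2024 panel 273/2050 = 13.3%, the external panel 388/1375 = 28.2% → the external panel
The external panel wins overall and in every proposal group — no reversal.

No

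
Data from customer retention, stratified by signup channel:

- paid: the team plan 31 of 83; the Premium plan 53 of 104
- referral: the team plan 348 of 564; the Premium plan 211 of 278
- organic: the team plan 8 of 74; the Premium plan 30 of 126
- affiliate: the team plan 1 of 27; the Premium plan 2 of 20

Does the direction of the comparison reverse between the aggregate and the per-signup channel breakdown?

Paid: the team plan 31/83 = 37.3%, the Premium plan 53/104 = 51.0% → the Premium plan
Referral: the team plan 348/564 = 61.7%, the Premium plan 211/278 = 75.9% → the Premium plan
Organic: the team plan 8/74 = 10.8%, the Premium plan 30/126 = 23.8% → the Premium plan
Affiliate: the team plan 1/27 = 3.7%, the Premium plan 2/20 = 10.0% → the Premium plan
Overall: the team plan 388/748 = 51.9%, the Premium plan 296/528 = 56.1% → the Premium plan
The Premium plan wins overall and in every signup group — no reversal.

No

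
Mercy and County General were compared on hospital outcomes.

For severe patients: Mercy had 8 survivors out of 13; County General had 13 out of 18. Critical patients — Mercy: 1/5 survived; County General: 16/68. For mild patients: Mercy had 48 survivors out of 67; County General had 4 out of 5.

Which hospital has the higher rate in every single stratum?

County General

Severe: Mercy 8/13 = 61.5%, County General 13/18 = 72.2% → County General
Critical: Mercy 1/5 = 20.0%, County General 16/68 = 23.5% → County General
Mild: Mercy 48/67 = 71.6%, County General 4/5 = 80.0% → County General
County General has the higher rate in all 3 groups.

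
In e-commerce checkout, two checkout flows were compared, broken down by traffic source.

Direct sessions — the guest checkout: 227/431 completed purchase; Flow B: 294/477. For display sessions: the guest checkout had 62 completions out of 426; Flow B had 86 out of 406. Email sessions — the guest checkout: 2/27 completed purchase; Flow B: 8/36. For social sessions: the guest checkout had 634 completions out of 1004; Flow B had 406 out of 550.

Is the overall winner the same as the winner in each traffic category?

Yes

Direct: the guest checkout 227/431 = 52.7%, Flow B 294/477 = 61.6% → Flow B
Display: the guest checkout 62/426 = 14.6%, Flow B 86/406 = 21.2% → Flow B
Email: the guest checkout 2/27 = 7.4%, Flow B 8/36 = 22.2% → Flow B
Social: the guest checkout 634/1004 = 63.1%, Flow B 406/550 = 73.8% → Flow B
Overall: the guest checkout 925/1888 = 49.0%, Flow B 794/1469 = 54.1% → Flow B
Flow B wins overall and in every traffic group — no reversal.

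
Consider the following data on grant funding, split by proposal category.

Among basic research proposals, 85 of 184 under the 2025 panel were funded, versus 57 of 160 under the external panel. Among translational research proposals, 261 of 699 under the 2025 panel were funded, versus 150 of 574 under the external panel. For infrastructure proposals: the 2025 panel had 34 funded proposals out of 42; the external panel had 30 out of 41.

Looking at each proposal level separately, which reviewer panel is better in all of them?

the 2025 panel

Basic research: the 2025 panel 85/184 = 46.2%, the external panel 57/160 = 35.6% → the 2025 panel
Translational research: the 2025 panel 261/699 = 37.3%, the external panel 150/574 = 26.1% → the 2025 panel
Infrastructure: the 2025 panel 34/42 = 81.0%, the external panel 30/41 = 73.2% → the 2025 panel
The 2025 panel has the higher rate in all 3 groups.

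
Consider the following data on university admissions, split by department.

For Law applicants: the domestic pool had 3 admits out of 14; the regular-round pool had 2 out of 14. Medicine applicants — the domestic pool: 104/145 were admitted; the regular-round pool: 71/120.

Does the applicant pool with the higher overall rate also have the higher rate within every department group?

Yes

Law: the domestic pool 3/14 = 21.4%, the regular-round pool 2/14 = 14.3% → the domestic pool
Medicine: the domestic pool 104/145 = 71.7%, the regular-round pool 71/120 = 59.2% → the domestic pool
Overall: the domestic pool 107/159 = 67.3%, the regular-round pool 73/134 = 54.5% → the domestic pool
The domestic pool wins overall and in every department group — no reversal.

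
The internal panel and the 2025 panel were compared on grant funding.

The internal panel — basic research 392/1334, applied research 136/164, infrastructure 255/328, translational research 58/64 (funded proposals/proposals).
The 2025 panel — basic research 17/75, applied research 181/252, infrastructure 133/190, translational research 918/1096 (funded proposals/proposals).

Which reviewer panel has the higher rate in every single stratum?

the internal panel

Basic research: the internal panel 392/1334 = 29.4%, the 2025 panel 17/75 = 22.7% → the internal panel
Applied research: the internal panel 136/164 = 82.9%, the 2025 panel 181/252 = 71.8% → the internal panel
Infrastructure: the internal panel 255/328 = 77.7%, the 2025 panel 133/190 = 70.0% → the internal panel
Translational research: the internal panel 58/64 = 90.6%, the 2025 panel 918/1096 = 83.8% → the internal panel
The internal panel has the higher rate in all 4 groups.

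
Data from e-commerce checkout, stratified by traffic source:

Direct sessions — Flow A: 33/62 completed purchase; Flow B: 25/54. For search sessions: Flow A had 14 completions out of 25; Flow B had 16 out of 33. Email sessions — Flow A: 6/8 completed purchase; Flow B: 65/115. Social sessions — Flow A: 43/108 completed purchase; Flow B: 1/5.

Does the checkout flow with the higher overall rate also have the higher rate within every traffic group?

No

Direct: Flow A 33/62 = 53.2%, Flow B 25/54 = 46.3% → Flow A
Search: Flow A 14/25 = 56.0%, Flow B 16/33 = 48.5% → Flow A
Email: Flow A 6/8 = 75.0%, Flow B 65/115 = 56.5% → Flow A
Social: Flow A 43/108 = 39.8%, Flow B 1/5 = 20.0% → Flow A
Overall: Flow A 96/203 = 47.3%, Flow B 107/207 = 51.7% → Flow B
Flow A wins each traffic group but Flow B wins overall — the comparison reverses. Flow A's sessions skew toward social, which has a lower base rate.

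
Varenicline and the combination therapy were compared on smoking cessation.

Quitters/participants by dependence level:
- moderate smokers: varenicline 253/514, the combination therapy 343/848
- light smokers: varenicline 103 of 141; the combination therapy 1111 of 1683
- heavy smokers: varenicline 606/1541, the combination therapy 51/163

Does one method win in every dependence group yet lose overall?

Yes

Moderate smokers: varenicline 253/514 = 49.2%, the combination therapy 343/848 = 40.4% → varenicline
Light smokers: varenicline 103/141 = 73.0%, the combination therapy 1111/1683 = 66.0% → varenicline
Heavy smokers: varenicline 606/1541 = 39.3%, the combination therapy 51/163 = 31.3% → varenicline
Overall: varenicline 962/2196 = 43.8%, the combination therapy 1505/2694 = 55.9% → the combination therapy
Varenicline wins each dependence group but the combination therapy wins overall — the comparison reverses. Varenicline's participants skew toward heavy smokers, which has a lower base rate.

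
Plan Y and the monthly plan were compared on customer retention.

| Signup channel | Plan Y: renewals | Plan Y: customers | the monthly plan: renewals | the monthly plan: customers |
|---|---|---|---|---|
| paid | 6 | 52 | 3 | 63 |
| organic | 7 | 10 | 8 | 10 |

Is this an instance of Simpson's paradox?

Paid: Plan Y 6/52 = 11.5%, the monthly plan 3/63 = 4.8% → Plan Y
Organic: Plan Y 7/10 = 70.0%, the monthly plan 8/10 = 80.0% → the monthly plan
Overall: Plan Y 13/62 = 21.0%, the monthly plan 11/73 = 15.1% → Plan Y
Neither sweeps: Plan Y wins 1 of 2 groups, the monthly plan wins 1. Plan Y wins overall but not every group — no Simpson reversal.

No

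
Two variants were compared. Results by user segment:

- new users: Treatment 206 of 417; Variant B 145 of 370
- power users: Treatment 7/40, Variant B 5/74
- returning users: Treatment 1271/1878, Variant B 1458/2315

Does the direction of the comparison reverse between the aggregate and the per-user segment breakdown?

New users: Treatment 206/417 = 49.4%, Variant B 145/370 = 39.2% → Treatment
Power users: Treatment 7/40 = 17.5%, Variant B 5/74 = 6.8% → Treatment
Returning users: Treatment 1271/1878 = 67.7%, Variant B 1458/2315 = 63.0% → Treatment
Overall: Treatment 1484/2335 = 63.6%, Variant B 1608/2759 = 58.3% → Treatment
Treatment wins overall and in every user group — no reversal.

No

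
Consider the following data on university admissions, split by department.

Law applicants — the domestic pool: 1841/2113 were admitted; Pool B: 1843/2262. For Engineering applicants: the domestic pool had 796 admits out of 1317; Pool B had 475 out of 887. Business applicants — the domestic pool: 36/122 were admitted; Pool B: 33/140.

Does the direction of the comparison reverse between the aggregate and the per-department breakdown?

Law: the domestic pool 1841/2113 = 87.1%, Pool B 1843/2262 = 81.5% → the domestic pool
Engineering: the domestic pool 796/1317 = 60.4%, Pool B 475/887 = 53.6% → the domestic pool
Business: the domestic pool 36/122 = 29.5%, Pool B 33/140 = 23.6% → the domestic pool
Overall: the domestic pool 2673/3552 = 75.3%, Pool B 2351/3289 = 71.5% → the domestic pool
The domestic pool wins overall and in every department group — no reversal.

No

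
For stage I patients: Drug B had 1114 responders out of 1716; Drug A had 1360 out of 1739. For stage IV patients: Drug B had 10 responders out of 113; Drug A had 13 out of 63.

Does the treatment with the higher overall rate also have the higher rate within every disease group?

Yes

Stage I: Drug B 1114/1716 = 64.9%, Drug A 1360/1739 = 78.2% → Drug A
Stage IV: Drug B 10/113 = 8.8%, Drug A 13/63 = 20.6% → Drug A
Overall: Drug B 1124/1829 = 61.5%, Drug A 1373/1802 = 76.2% → Drug A
Drug A wins overall and in every disease group — no reversal.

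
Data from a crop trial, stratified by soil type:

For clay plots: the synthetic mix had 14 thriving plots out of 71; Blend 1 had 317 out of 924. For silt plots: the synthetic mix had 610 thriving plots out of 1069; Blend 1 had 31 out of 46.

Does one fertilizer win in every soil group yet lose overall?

Yes

Clay: the synthetic mix 14/71 = 19.7%, Blend 1 317/924 = 34.3% → Blend 1
Silt: the synthetic mix 610/1069 = 57.1%, Blend 1 31/46 = 67.4% → Blend 1
Overall: the synthetic mix 624/1140 = 54.7%, Blend 1 348/970 = 35.9% → the synthetic mix
Blend 1 wins each soil group but the synthetic mix wins overall — the comparison reverses. Blend 1's plots skew toward clay, which has a lower base rate.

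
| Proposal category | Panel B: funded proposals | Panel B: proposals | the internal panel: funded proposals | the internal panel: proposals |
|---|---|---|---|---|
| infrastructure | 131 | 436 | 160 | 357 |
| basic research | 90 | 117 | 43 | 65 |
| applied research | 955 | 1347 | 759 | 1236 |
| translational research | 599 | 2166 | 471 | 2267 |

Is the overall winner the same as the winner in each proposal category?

Infrastructure: Panel B 131/436 = 30.0%, the internal panel 160/357 = 44.8% → the internal panel
Basic research: Panel B 90/117 = 76.9%, the internal panel 43/65 = 66.2% → Panel B
Applied research: Panel B 955/1347 = 70.9%, the internal panel 759/1236 = 61.4% → Panel B
Translational research: Panel B 599/2166 = 27.7%, the internal panel 471/2267 = 20.8% → Panel B
Overall: Panel B 1775/4066 = 43.7%, the internal panel 1433/3925 = 36.5% → Panel B
Neither sweeps: Panel B wins 3 of 4 groups, the internal panel wins 1. Panel B wins overall but not every group — no Simpson reversal.

No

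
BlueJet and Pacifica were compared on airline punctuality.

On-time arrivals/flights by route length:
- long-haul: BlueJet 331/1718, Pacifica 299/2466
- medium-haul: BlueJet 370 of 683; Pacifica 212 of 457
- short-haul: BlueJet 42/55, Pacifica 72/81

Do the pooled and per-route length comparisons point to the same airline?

Long-haul: BlueJet 331/1718 = 19.3%, Pacifica 299/2466 = 12.1% → BlueJet
Medium-haul: BlueJet 370/683 = 54.2%, Pacifica 212/457 = 46.4% → BlueJet
Short-haul: BlueJet 42/55 = 76.4%, Pacifica 72/81 = 88.9% → Pacifica
Overall: BlueJet 743/2456 = 30.3%, Pacifica 583/3004 = 19.4% → BlueJet
Neither sweeps: BlueJet wins 2 of 3 groups, Pacifica wins 1. BlueJet wins overall but not every group — no Simpson reversal.

No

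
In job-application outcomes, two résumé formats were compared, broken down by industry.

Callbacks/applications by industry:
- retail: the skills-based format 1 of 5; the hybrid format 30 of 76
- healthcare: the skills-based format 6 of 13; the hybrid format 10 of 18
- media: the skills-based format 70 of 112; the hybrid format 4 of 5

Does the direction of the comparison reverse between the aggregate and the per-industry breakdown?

Yes

Retail: the skills-based format 1/5 = 20.0%, the hybrid format 30/76 = 39.5% → the hybrid format
Healthcare: the skills-based format 6/13 = 46.2%, the hybrid format 10/18 = 55.6% → the hybrid format
Media: the skills-based format 70/112 = 62.5%, the hybrid format 4/5 = 80.0% → the hybrid format
Overall: the skills-based format 77/130 = 59.2%, the hybrid format 44/99 = 44.4% → the skills-based format
The hybrid format wins each industry group but the skills-based format wins overall — the comparison reverses. The hybrid format's applications skew toward retail, which has a lower base rate.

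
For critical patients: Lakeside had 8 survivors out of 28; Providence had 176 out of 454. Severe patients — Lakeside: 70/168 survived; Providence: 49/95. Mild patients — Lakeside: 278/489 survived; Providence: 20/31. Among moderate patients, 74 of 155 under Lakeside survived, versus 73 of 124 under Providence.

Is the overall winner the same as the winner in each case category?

No

Critical: Lakeside 8/28 = 28.6%, Providence 176/454 = 38.8% → Providence
Severe: Lakeside 70/168 = 41.7%, Providence 49/95 = 51.6% → Providence
Mild: Lakeside 278/489 = 56.9%, Providence 20/31 = 64.5% → Providence
Moderate: Lakeside 74/155 = 47.7%, Providence 73/124 = 58.9% → Providence
Overall: Lakeside 430/840 = 51.2%, Providence 318/704 = 45.2% → Lakeside
Providence wins each case group but Lakeside wins overall — the comparison reverses. Providence's patients skew toward critical, which has a lower base rate.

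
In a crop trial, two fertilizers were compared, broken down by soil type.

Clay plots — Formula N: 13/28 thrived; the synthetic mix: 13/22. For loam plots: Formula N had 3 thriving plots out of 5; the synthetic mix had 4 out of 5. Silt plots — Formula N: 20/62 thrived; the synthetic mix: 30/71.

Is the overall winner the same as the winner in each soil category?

Clay: Formula N 13/28 = 46.4%, the synthetic mix 13/22 = 59.1% → the synthetic mix
Loam: Formula N 3/5 = 60.0%, the synthetic mix 4/5 = 80.0% → the synthetic mix
Silt: Formula N 20/62 = 32.3%, the synthetic mix 30/71 = 42.3% → the synthetic mix
Overall: Formula N 36/95 = 37.9%, the synthetic mix 47/98 = 48.0% → the synthetic mix
The synthetic mix wins overall and in every soil group — no reversal.

Yes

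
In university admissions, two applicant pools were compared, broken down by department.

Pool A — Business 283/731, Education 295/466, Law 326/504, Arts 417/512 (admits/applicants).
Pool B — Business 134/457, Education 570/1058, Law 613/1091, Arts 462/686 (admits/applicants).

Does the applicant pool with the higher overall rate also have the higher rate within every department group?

Business: Pool A 283/731 = 38.7%, Pool B 134/457 = 29.3% → Pool A
Education: Pool A 295/466 = 63.3%, Pool B 570/1058 = 53.9% → Pool A
Law: Pool A 326/504 = 64.7%, Pool B 613/1091 = 56.2% → Pool A
Arts: Pool A 417/512 = 81.4%, Pool B 462/686 = 67.3% → Pool A
Overall: Pool A 1321/2213 = 59.7%, Pool B 1779/3292 = 54.0% → Pool A
Pool A wins overall and in every department group — no reversal.

Yes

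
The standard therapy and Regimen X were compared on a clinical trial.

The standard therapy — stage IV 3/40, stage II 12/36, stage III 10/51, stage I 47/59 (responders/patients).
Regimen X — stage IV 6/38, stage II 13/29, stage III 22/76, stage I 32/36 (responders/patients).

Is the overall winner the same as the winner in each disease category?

Yes

Stage IV: the standard therapy 3/40 = 7.5%, Regimen X 6/38 = 15.8% → Regimen X
Stage II: the standard therapy 12/36 = 33.3%, Regimen X 13/29 = 44.8% → Regimen X
Stage III: the standard therapy 10/51 = 19.6%, Regimen X 22/76 = 28.9% → Regimen X
Stage I: the standard therapy 47/59 = 79.7%, Regimen X 32/36 = 88.9% → Regimen X
Overall: the standard therapy 72/186 = 38.7%, Regimen X 73/179 = 40.8% → Regimen X
Regimen X wins overall and in every disease group — no reversal.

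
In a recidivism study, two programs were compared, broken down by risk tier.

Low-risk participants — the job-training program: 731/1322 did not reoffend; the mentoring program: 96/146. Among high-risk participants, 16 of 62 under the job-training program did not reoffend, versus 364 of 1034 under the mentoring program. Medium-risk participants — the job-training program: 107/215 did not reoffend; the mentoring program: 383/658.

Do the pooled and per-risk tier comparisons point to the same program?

No

Low-risk: the job-training program 731/1322 = 55.3%, the mentoring program 96/146 = 65.8% → the mentoring program
High-risk: the job-training program 16/62 = 25.8%, the mentoring program 364/1034 = 35.2% → the mentoring program
Medium-risk: the job-training program 107/215 = 49.8%, the mentoring program 383/658 = 58.2% → the mentoring program
Overall: the job-training program 854/1599 = 53.4%, the mentoring program 843/1838 = 45.9% → the job-training program
The mentoring program wins each risk group but the job-training program wins overall — the comparison reverses. The mentoring program's participants skew toward high-risk, which has a lower base rate.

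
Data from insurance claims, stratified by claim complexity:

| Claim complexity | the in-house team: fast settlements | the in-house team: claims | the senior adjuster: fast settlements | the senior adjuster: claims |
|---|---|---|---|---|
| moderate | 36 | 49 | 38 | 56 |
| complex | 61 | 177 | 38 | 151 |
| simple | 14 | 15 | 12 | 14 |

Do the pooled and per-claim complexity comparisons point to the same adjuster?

Moderate: the in-house team 36/49 = 73.5%, the senior adjuster 38/56 = 67.9% → the in-house team
Complex: the in-house team 61/177 = 34.5%, the senior adjuster 38/151 = 25.2% → the in-house team
Simple: the in-house team 14/15 = 93.3%, the senior adjuster 12/14 = 85.7% → the in-house team
Overall: the in-house team 111/241 = 46.1%, the senior adjuster 88/221 = 39.8% → the in-house team
The in-house team wins overall and in every claim group — no reversal.

Yes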